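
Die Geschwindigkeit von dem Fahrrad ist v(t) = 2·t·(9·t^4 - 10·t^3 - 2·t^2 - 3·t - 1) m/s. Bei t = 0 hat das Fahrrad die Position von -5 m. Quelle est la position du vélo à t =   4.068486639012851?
Pour résoudre ceci, nous devons prendre 1 intégrale de notre équation de la vitesse v(t) = 2·t·(9·t^4 - 10·t^3 - 2·t^2 - 3·t - 1). La primitive de la vitesse, avec x(0) = -5, donne la position: x(t) = 3·t^6 - 4·t^5 - t^4 - 2·t^3 - t^2 - 5. De l'équation de la position x(t) = 3·t^6 - 4·t^5 - t^4 - 2·t^3 - t^2 - 5, nous substituons t = 4.068486639012851 pour obtenir x = 8716.53388652221.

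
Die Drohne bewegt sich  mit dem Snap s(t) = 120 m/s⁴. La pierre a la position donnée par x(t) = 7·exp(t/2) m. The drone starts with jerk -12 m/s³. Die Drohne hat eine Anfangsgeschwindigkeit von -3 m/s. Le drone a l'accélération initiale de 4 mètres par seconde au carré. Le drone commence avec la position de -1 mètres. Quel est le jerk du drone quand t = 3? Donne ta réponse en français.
Nous devons trouver l'intégrale de notre équation du snap s(t) = 120 1 fois. La primitive du snap est le jerk. En utilisant j(0) = -12, nous obtenons j(t) = 120·t - 12. En utilisant j(t) = 120·t - 12 et en substituant t = 3, nous trouvons j = 348.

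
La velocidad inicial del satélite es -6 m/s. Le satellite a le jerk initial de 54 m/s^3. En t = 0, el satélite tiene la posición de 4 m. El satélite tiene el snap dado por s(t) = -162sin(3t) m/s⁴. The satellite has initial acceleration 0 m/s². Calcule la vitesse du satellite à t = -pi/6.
Nous devons trouver l'intégrale de notre équation du snap s(t) = -162·sin(3·t) 3 fois. La primitive du snap, avec j(0) = 54, donne le jerk: j(t) = 54·cos(3·t). L'intégrale du jerk, avec a(0) = 0, donne l'accélération: a(t) = 18·sin(3·t). En prenant ∫a(t)dt et en appliquant v(0) = -6, nous trouvons v(t) = -6·cos(3·t). En utilisant v(t) = -6·cos(3·t) et en substituant t = -pi/6, nous trouvons v = 0.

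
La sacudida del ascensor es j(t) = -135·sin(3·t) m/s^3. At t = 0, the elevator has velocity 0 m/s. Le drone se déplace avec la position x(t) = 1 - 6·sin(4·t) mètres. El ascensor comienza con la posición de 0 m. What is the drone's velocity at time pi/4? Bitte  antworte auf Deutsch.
Ausgehend von der Position x(t) = 1 - 6·sin(4·t), nehmen wir 1 Ableitung. Mit d/dt von x(t) finden wir v(t) = -24·cos(4·t). Aus der Gleichung für die Geschwindigkeit v(t) = -24·cos(4·t), setzen wir t = pi/4 ein und erhalten v = 24.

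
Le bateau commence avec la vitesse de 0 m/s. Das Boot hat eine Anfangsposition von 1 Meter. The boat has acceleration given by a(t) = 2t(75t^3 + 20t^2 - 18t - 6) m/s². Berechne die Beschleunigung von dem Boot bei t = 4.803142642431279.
Mit a(t) = 2·t·(75·t^3 + 20·t^2 - 18·t - 6) und Einsetzen von t = 4.803142642431279, finden wir a = 83379.1858526224.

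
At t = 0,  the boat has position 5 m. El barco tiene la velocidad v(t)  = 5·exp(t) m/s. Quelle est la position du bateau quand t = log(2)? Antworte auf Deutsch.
Wir müssen das Integral unserer Gleichung für die Geschwindigkeit v(t) = 5·exp(t) 1-mal finden. Durch Integration von der Geschwindigkeit und Verwendung der Anfangsbedingung x(0) = 5, erhalten wir x(t) = 5·exp(t). Aus der Gleichung für die Position x(t) = 5·exp(t), setzen wir t = log(2) ein und erhalten x = 10.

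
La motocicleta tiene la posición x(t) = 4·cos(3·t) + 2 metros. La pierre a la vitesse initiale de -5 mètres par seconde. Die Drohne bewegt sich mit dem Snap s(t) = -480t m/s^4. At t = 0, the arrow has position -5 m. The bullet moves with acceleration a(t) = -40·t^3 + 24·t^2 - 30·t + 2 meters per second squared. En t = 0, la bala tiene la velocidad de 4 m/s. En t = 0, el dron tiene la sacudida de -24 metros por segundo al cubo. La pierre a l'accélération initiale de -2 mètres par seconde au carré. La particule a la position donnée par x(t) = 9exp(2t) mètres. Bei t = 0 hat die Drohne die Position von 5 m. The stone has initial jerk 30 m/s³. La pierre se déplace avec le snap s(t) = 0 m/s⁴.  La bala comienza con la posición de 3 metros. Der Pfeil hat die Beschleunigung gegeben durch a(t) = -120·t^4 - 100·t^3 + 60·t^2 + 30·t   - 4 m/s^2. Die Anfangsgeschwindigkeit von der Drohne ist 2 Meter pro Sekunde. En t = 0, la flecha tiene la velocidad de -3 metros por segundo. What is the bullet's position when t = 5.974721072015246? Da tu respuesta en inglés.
We need to integrate our acceleration equation a(t) = -40·t^3 + 24·t^2 - 30·t + 2 2 times. The antiderivative of acceleration, with v(0) = 4, gives velocity: v(t) = -10·t^4 + 8·t^3 - 15·t^2 + 2·t + 4. Finding the antiderivative of v(t) and using x(0) = 3: x(t) = -2·t^5 + 2·t^4 - 5·t^3 + t^2 + 4·t + 3. From the given position equation x(t) = -2·t^5 + 2·t^4 - 5·t^3 + t^2 + 4·t + 3, we substitute t = 5.974721072015246 to get x = -13682.3514093644.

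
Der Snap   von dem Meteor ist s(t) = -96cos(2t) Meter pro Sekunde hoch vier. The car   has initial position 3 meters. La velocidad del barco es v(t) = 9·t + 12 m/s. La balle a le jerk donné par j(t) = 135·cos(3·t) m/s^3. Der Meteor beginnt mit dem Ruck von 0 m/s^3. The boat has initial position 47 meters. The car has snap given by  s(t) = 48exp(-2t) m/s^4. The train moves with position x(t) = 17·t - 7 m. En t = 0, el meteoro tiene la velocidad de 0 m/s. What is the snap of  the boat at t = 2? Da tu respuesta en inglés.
We must differentiate our velocity equation v(t) = 9·t + 12 3 times. Differentiating velocity, we get acceleration: a(t) = 9. The derivative of acceleration gives jerk: j(t) = 0. The derivative of jerk gives snap: s(t) = 0. We have snap s(t) = 0. Substituting t = 2: s(2) = 0.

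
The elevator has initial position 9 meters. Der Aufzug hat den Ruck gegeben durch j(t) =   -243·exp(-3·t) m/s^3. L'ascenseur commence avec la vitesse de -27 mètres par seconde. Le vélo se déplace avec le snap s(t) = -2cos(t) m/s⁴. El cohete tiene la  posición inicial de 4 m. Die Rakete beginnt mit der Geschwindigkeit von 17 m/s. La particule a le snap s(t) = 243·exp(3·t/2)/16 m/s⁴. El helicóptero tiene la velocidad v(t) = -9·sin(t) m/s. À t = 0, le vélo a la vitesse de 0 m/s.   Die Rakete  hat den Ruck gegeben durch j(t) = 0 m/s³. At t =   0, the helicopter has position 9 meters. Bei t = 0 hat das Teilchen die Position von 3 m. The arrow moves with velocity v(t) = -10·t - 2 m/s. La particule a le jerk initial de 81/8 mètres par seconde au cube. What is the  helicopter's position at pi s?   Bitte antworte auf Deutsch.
Ausgehend von der Geschwindigkeit v(t) = -9·sin(t), nehmen wir 1 Integral. Durch Integration von der Geschwindigkeit und Verwendung der Anfangsbedingung x(0) = 9, erhalten wir x(t) = 9·cos(t). Wir haben die Position x(t) = 9·cos(t). Durch Einsetzen von t = pi: x(pi) = -9.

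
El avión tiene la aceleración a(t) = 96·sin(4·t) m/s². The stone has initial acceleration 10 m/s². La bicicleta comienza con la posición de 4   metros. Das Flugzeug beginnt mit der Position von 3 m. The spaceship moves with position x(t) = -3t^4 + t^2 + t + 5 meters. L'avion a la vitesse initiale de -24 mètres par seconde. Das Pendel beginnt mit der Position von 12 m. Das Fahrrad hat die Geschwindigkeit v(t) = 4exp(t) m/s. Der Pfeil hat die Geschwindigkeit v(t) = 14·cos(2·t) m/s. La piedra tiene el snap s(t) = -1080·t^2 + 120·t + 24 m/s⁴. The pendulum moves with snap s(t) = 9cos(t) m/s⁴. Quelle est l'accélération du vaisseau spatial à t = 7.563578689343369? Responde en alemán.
Ausgehend von der Position x(t) = -3·t^4 + t^2 + t + 5, nehmen wir 2 Ableitungen. Mit d/dt von x(t) finden wir v(t) = -12·t^3 + 2·t + 1. Die Ableitung von der Geschwindigkeit ergibt die Beschleunigung: a(t) = 2 - 36·t^2. Mit a(t) = 2 - 36·t^2 und Einsetzen von t = 7.563578689343369, finden wir a = -2057.47801323601.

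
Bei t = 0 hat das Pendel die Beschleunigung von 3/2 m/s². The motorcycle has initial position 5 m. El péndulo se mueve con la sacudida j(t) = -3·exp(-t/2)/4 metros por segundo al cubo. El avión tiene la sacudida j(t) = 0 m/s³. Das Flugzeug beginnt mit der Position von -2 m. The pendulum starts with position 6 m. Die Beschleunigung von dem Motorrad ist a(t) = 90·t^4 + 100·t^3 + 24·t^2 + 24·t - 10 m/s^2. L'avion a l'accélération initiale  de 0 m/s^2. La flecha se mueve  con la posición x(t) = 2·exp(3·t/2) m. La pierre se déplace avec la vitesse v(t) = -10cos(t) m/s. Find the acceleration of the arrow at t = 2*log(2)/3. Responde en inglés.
To solve this, we need to take 2 derivatives of our position equation x(t) = 2·exp(3·t/2). The derivative of position gives velocity: v(t) = 3·exp(3·t/2). Differentiating velocity, we get acceleration: a(t) = 9·exp(3·t/2)/2. From the given acceleration equation a(t) = 9·exp(3·t/2)/2, we substitute t = 2*log(2)/3 to get a = 9.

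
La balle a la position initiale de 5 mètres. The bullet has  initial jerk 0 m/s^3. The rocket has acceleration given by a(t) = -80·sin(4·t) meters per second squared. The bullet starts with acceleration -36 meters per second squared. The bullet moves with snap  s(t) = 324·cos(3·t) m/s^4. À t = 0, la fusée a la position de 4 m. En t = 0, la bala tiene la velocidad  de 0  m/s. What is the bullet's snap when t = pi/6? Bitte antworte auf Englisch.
We have snap s(t) = 324·cos(3·t). Substituting t = pi/6: s(pi/6) = 0.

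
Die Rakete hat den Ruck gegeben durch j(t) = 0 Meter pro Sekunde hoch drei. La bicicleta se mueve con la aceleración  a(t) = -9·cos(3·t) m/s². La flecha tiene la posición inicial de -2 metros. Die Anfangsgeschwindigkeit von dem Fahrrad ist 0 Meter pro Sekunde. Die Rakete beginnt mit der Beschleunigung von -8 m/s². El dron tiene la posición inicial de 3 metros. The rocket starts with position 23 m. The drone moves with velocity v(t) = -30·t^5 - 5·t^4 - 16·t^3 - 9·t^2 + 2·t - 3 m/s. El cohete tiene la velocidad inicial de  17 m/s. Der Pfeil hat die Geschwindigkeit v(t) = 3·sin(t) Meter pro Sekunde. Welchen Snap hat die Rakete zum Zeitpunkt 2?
Ausgehend von dem Ruck j(t) = 0, nehmen wir 1 Ableitung. Durch Ableiten von dem Ruck erhalten wir den Snap: s(t) = 0. Mit s(t) = 0 und Einsetzen von t = 2, finden wir s = 0.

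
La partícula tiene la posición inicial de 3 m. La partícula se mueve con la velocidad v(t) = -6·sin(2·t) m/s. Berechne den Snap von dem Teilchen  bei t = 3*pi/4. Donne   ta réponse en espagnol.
Debemos derivar nuestra ecuación de la velocidad v(t) = -6·sin(2·t) 3 veces. La derivada de la velocidad da la aceleración: a(t) = -12·cos(2·t). La derivada de la aceleración da la sacudida: j(t) = 24·sin(2·t). Tomando d/dt de j(t), encontramos s(t) = 48·cos(2·t). De la ecuación del snap s(t) = 48·cos(2·t), sustituimos t = 3*pi/4 para obtener s = 0.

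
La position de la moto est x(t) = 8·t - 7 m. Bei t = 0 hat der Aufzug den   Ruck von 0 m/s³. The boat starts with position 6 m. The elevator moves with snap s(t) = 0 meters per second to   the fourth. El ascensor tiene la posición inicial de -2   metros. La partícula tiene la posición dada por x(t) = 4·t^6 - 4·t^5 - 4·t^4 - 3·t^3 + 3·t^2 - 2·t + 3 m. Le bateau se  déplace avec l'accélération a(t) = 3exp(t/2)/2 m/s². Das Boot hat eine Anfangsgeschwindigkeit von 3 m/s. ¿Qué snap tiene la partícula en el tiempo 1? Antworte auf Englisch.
Starting from position x(t) = 4·t^6 - 4·t^5 - 4·t^4 - 3·t^3 + 3·t^2 - 2·t + 3, we take 4 derivatives. The derivative of position gives velocity: v(t) = 24·t^5 - 20·t^4 - 16·t^3 - 9·t^2 + 6·t - 2. The derivative of velocity gives acceleration: a(t) = 120·t^4 - 80·t^3 - 48·t^2 - 18·t + 6. Differentiating acceleration, we get jerk: j(t) = 480·t^3 - 240·t^2 - 96·t - 18. The derivative of jerk gives snap: s(t) = 1440·t^2 - 480·t - 96. Using s(t) = 1440·t^2 - 480·t - 96 and substituting t = 1, we find s = 864.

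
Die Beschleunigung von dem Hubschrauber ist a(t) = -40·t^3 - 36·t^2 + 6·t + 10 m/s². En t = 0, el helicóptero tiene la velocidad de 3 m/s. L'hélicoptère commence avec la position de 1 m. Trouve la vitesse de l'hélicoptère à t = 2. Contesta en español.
Necesitamos integrar nuestra ecuación de la aceleración a(t) = -40·t^3 - 36·t^2 + 6·t + 10 1 vez. La integral de la aceleración, con v(0) = 3, da la velocidad: v(t) = -10·t^4 - 12·t^3 + 3·t^2 + 10·t + 3. De la ecuación de la velocidad v(t) = -10·t^4 - 12·t^3 + 3·t^2 + 10·t + 3, sustituimos t = 2 para obtener v = -221.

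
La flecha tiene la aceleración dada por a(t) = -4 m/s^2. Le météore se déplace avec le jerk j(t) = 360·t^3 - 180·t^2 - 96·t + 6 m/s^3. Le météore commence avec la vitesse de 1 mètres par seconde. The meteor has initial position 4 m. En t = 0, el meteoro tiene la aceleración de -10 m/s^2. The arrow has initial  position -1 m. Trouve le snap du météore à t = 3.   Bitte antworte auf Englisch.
To solve this, we need to take 1 derivative of our jerk equation j(t) = 360·t^3 - 180·t^2 - 96·t + 6. The derivative of jerk gives snap: s(t) = 1080·t^2 - 360·t - 96. From the given snap equation s(t) = 1080·t^2 - 360·t - 96, we substitute t = 3 to get s = 8544.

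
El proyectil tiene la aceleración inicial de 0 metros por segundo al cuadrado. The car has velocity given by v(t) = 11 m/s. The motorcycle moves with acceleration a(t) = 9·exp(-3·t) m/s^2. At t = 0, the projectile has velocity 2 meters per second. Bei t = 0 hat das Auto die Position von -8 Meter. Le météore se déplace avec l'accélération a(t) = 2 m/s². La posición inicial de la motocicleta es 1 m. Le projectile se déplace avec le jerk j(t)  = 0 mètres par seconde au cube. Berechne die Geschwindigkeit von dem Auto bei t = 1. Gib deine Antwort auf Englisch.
From the given velocity equation v(t) = 11, we substitute t = 1 to get v = 11.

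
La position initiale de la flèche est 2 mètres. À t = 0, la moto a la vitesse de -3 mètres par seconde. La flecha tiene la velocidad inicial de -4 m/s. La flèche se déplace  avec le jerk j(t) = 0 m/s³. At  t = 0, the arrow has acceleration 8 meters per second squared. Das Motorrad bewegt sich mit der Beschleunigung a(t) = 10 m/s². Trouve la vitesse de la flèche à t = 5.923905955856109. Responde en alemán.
Um dies zu lösen, müssen wir 2 Integrale unserer Gleichung für den Ruck j(t) = 0 finden. Die Stammfunktion von dem Ruck, mit a(0) = 8, ergibt die Beschleunigung: a(t) = 8. Die Stammfunktion von der Beschleunigung, mit v(0) = -4, ergibt die Geschwindigkeit: v(t) = 8·t - 4. Mit v(t) = 8·t - 4 und Einsetzen von t = 5.923905955856109, finden wir v = 43.3912476468489.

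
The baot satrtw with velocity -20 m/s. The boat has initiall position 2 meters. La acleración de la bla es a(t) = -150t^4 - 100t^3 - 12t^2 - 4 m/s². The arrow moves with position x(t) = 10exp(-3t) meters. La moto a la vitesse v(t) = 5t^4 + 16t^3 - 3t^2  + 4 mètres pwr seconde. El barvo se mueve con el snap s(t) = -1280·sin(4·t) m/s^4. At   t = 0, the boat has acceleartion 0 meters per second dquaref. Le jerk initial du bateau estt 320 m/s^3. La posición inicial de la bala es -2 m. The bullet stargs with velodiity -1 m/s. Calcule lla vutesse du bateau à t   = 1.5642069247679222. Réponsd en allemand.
Wir müssen die Stammfunktion unserer Gleichung für den Snap s(t) = -1280·sin(4·t) 3-mal finden. Durch Integration von dem Snap und Verwendung der Anfangsbedingung j(0) = 320, erhalten wir j(t) = 320·cos(4·t). Die Stammfunktion von dem Ruck, mit a(0) = 0, ergibt die Beschleunigung: a(t) = 80·sin(4·t). Die Stammfunktion von der Beschleunigung ist die Geschwindigkeit. Mit v(0) = -20 erhalten wir v(t) = -20·cos(4·t). Aus der Gleichung für die Geschwindigkeit v(t) = -20·cos(4·t), setzen wir t = 1.5642069247679222 ein und erhalten v = -19.9930531671396.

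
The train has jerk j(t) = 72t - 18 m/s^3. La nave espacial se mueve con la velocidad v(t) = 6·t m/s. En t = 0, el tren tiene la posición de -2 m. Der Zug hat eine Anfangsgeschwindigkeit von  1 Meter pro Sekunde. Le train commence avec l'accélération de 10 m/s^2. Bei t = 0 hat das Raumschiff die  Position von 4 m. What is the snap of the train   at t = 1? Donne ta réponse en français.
Nous devons dériver notre équation du jerk j(t) = 72·t - 18 1 fois. En prenant d/dt de j(t), nous trouvons s(t) = 72. En utilisant s(t) = 72 et en substituant t = 1, nous trouvons s = 72.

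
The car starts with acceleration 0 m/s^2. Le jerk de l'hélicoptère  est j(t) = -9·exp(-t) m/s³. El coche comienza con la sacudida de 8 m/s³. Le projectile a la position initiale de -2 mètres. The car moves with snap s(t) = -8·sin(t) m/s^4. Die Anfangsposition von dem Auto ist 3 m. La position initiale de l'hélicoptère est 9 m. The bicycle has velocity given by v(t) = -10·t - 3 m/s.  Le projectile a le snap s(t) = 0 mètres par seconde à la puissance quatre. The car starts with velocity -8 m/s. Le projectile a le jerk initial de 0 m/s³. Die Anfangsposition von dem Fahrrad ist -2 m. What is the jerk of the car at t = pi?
To find the answer, we compute 1 integral of s(t) = -8·sin(t). Taking ∫s(t)dt and applying j(0) = 8, we find j(t) = 8·cos(t). From the given jerk equation j(t) = 8·cos(t), we substitute t = pi to get j = -8.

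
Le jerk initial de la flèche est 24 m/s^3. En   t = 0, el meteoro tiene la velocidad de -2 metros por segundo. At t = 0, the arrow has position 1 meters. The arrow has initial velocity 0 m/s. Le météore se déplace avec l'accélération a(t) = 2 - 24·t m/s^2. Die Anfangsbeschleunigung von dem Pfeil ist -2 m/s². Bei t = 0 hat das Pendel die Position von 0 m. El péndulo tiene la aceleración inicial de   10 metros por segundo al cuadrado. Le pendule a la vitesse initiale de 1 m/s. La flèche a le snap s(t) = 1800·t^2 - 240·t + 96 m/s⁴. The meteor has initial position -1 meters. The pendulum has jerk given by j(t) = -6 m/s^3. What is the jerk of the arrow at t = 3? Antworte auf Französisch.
Nous devons intégrer notre équation du snap s(t) = 1800·t^2 - 240·t + 96 1 fois. L'intégrale du snap, avec j(0) = 24, donne le jerk: j(t) = 600·t^3 - 120·t^2 + 96·t + 24. En utilisant j(t) = 600·t^3 - 120·t^2 + 96·t + 24 et en substituant t = 3, nous trouvons j = 15432.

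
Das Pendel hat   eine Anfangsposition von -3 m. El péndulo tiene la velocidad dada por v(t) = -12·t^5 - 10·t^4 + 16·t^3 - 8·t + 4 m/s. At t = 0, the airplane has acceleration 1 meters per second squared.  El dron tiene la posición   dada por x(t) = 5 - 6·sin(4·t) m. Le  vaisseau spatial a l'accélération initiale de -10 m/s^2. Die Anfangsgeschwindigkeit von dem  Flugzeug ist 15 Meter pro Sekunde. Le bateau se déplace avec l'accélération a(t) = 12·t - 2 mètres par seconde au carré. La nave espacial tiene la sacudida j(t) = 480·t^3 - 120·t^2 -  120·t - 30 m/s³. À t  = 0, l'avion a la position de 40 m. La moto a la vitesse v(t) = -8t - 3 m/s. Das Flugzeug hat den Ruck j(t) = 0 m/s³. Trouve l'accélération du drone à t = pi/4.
Pour résoudre ceci, nous devons prendre 2 dérivées de notre équation de la position x(t) = 5 - 6·sin(4·t). En dérivant la position, nous obtenons la vitesse: v(t) = -24·cos(4·t). En dérivant la vitesse, nous obtenons l'accélération: a(t) = 96·sin(4·t). Nous avons l'accélération a(t) = 96·sin(4·t). En substituant t = pi/4: a(pi/4) = 0.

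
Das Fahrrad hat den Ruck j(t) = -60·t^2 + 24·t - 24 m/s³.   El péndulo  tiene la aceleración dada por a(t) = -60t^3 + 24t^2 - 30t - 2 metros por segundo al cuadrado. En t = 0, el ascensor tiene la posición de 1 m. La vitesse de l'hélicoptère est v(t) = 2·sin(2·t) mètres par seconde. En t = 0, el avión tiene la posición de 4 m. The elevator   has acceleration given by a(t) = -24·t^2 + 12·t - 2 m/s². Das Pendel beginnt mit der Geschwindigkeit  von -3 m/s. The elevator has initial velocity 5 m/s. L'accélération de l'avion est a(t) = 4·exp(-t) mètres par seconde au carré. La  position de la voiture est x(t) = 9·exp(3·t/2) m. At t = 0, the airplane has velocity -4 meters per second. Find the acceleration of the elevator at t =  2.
We have acceleration a(t) = -24·t^2 + 12·t - 2. Substituting t = 2: a(2) = -74.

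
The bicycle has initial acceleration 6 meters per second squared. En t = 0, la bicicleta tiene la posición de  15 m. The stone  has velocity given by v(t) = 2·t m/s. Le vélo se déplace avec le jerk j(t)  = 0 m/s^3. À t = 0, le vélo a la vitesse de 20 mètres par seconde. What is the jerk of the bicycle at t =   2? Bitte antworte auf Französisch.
De l'équation du jerk j(t) = 0, nous substituons t = 2 pour obtenir j = 0.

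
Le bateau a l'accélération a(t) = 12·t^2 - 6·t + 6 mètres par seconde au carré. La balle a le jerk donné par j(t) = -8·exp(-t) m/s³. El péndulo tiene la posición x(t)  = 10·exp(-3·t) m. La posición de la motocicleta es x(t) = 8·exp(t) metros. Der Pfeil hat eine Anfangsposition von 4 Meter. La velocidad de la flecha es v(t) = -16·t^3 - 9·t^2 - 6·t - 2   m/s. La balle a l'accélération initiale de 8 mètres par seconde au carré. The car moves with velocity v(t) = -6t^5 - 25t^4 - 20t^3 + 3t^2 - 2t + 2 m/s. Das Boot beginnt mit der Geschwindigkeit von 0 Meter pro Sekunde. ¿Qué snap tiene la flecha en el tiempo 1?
Para resolver esto, necesitamos tomar 3 derivadas de nuestra ecuación de la velocidad v(t) = -16·t^3 - 9·t^2 - 6·t - 2. Tomando d/dt de v(t), encontramos a(t) = -48·t^2 - 18·t - 6. La derivada de la aceleración da la sacudida: j(t) = -96·t - 18. Derivando la sacudida, obtenemos el snap: s(t) = -96. Usando s(t) = -96 y sustituyendo t = 1, encontramos s = -96.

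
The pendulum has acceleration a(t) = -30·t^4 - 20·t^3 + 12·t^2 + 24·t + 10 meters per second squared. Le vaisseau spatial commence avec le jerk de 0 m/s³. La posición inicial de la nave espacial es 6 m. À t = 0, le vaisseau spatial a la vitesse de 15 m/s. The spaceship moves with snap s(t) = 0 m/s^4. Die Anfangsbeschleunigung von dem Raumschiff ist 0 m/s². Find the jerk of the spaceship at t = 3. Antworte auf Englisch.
To solve this, we need to take 1 antiderivative of our snap equation s(t) = 0. The antiderivative of snap, with j(0) = 0, gives jerk: j(t) = 0. From the given jerk equation j(t) = 0, we substitute t = 3 to get j = 0.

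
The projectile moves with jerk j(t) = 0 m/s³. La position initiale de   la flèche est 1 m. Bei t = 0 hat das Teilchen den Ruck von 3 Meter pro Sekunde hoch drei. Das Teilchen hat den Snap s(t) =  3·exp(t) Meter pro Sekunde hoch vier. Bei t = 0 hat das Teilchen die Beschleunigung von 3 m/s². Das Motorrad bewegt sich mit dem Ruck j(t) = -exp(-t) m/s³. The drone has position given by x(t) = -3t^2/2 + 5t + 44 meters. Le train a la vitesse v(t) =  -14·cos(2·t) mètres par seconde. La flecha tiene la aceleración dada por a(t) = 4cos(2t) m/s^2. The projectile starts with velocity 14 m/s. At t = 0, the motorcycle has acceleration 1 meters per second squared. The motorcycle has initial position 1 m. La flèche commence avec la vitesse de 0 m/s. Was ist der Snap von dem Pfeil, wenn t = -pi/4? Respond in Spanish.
Para resolver esto, necesitamos tomar 2 derivadas de nuestra ecuación de la aceleración a(t) = 4·cos(2·t). Tomando d/dt de a(t), encontramos j(t) = -8·sin(2·t). La derivada de la sacudida da el snap: s(t) = -16·cos(2·t). Tenemos el snap s(t) = -16·cos(2·t). Sustituyendo t = -pi/4: s(-pi/4) = 0.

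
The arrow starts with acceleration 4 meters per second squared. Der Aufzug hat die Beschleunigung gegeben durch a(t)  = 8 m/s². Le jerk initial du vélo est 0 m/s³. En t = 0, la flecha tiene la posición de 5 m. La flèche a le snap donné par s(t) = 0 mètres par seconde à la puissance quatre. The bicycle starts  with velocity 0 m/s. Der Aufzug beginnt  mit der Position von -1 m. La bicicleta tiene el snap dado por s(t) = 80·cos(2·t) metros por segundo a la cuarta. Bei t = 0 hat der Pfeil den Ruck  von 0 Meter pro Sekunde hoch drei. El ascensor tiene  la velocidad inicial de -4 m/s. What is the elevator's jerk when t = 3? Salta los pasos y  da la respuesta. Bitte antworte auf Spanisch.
j(3) = 0.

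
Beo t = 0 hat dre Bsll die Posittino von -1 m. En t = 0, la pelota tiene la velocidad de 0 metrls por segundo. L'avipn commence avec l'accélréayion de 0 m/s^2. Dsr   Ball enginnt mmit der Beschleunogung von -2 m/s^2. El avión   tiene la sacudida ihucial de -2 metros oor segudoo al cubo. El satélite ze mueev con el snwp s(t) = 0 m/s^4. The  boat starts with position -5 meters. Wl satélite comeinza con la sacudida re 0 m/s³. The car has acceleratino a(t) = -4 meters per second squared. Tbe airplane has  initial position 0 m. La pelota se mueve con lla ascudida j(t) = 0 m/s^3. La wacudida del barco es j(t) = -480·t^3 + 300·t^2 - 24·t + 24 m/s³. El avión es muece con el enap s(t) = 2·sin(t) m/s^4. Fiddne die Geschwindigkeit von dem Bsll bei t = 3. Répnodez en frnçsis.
Nous devons intégrer notre équation du jerk j(t) = 0 2 fois. L'intégrale du jerk, avec a(0) = -2, donne l'accélération: a(t) = -2. La primitive de l'accélération est la vitesse. En utilisant v(0) = 0, nous obtenons v(t) = -2·t. Nous avons la vitesse v(t) = -2·t. En substituant t = 3: v(3) = -6.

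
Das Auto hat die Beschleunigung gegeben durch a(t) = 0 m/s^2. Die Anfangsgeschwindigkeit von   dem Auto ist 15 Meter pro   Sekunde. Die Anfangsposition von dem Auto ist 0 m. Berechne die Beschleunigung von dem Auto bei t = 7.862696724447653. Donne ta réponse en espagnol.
De la ecuación de la aceleración a(t) = 0, sustituimos t = 7.862696724447653 para obtener a = 0.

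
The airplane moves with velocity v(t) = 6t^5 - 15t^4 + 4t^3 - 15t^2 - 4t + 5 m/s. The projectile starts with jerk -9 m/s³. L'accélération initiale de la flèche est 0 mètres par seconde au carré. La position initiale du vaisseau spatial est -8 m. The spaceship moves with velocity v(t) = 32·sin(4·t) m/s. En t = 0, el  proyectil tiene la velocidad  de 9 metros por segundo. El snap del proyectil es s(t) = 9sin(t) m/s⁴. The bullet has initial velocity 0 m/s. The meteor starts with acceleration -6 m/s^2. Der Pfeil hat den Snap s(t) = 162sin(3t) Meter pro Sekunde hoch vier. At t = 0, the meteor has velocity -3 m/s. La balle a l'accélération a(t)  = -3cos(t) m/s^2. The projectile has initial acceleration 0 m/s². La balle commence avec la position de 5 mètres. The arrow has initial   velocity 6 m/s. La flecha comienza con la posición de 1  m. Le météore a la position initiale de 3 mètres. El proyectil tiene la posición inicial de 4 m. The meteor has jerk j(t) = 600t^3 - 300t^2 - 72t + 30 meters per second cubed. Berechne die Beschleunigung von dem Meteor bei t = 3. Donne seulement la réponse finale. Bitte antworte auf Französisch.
La réponse est 9210.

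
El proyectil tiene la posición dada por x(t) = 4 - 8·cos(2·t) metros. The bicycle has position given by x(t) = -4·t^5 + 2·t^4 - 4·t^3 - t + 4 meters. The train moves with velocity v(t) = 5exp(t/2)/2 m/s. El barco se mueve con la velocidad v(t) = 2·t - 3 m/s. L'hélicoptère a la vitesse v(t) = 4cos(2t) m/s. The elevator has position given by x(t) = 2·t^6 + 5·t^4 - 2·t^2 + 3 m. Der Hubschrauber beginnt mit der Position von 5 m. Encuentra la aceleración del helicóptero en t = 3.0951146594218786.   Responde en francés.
En partant de la vitesse v(t) = 4·cos(2·t), nous prenons 1 dérivée. En dérivant la vitesse, nous obtenons l'accélération: a(t) = -8·sin(2·t). Nous avons l'accélération a(t) = -8·sin(2·t). En substituant t = 3.0951146594218786: a(3.0951146594218786) = 0.742577415194378.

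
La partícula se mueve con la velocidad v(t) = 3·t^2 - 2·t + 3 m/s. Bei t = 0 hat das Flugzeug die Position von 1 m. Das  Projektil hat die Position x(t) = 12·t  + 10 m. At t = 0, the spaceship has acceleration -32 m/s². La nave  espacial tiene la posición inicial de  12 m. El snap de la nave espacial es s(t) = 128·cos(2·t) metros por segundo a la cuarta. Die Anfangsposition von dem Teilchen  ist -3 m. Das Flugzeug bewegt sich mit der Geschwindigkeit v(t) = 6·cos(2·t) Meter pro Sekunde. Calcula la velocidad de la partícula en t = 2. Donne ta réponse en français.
Nous avons la vitesse v(t) = 3·t^2 - 2·t + 3. En substituant t = 2: v(2) = 11.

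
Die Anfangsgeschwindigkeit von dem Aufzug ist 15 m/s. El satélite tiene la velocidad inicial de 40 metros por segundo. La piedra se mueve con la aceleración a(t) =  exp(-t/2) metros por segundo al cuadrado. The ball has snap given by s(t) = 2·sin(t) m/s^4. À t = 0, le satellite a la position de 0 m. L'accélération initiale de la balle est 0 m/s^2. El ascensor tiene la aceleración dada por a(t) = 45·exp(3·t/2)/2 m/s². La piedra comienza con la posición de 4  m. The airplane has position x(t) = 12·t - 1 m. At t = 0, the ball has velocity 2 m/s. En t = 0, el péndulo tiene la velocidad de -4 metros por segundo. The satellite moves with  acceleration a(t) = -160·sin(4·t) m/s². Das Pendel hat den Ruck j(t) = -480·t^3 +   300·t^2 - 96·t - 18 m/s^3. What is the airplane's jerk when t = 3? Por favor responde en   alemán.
Um dies zu lösen, müssen wir 3 Ableitungen unserer Gleichung für die Position x(t) = 12·t - 1 nehmen. Durch Ableiten von der Position erhalten wir die Geschwindigkeit: v(t) = 12. Die Ableitung von der Geschwindigkeit ergibt die Beschleunigung: a(t) = 0. Durch Ableiten von der Beschleunigung erhalten wir den Ruck: j(t) = 0. Mit j(t) = 0 und Einsetzen von t = 3, finden wir j = 0.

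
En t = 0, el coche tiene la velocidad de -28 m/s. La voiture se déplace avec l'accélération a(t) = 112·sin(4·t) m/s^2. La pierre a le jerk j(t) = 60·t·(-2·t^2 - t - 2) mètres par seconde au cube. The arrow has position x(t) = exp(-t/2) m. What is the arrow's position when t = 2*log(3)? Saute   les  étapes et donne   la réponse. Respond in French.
La position à t = 2*log(3) est x = 1/3.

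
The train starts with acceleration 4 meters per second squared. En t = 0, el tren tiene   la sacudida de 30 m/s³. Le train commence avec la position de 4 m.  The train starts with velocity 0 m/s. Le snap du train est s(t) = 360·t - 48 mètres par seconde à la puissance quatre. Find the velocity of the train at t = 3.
We must find the integral of our snap equation s(t) = 360·t - 48 3 times. Finding the antiderivative of s(t) and using j(0) = 30: j(t) = 180·t^2 - 48·t + 30. Finding the antiderivative of j(t) and using a(0) = 4: a(t) = 60·t^3 - 24·t^2 + 30·t + 4. The antiderivative of acceleration, with v(0) = 0, gives velocity: v(t) = t·(15·t^3 - 8·t^2 + 15·t + 4). Using v(t) = t·(15·t^3 - 8·t^2 + 15·t + 4) and substituting t = 3, we find v = 1146.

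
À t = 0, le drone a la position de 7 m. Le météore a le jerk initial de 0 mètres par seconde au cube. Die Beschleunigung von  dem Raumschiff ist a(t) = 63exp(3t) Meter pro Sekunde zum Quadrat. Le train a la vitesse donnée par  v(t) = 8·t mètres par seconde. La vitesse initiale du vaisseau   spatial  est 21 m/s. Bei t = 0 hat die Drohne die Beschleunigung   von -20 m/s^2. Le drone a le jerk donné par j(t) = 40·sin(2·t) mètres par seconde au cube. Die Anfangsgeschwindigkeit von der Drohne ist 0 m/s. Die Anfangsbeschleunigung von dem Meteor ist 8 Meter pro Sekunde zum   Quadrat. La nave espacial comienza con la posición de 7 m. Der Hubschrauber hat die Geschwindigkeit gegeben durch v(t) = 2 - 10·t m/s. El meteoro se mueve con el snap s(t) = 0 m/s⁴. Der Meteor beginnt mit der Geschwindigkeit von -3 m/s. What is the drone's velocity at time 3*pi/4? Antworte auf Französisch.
Nous devons trouver l'intégrale de notre équation du jerk j(t) = 40·sin(2·t) 2 fois. La primitive du jerk est l'accélération. En utilisant a(0) = -20, nous obtenons a(t) = -20·cos(2·t). L'intégrale de l'accélération est la vitesse. En utilisant v(0) = 0, nous obtenons v(t) = -10·sin(2·t). Nous avons la vitesse v(t) = -10·sin(2·t). En substituant t = 3*pi/4: v(3*pi/4) = 10.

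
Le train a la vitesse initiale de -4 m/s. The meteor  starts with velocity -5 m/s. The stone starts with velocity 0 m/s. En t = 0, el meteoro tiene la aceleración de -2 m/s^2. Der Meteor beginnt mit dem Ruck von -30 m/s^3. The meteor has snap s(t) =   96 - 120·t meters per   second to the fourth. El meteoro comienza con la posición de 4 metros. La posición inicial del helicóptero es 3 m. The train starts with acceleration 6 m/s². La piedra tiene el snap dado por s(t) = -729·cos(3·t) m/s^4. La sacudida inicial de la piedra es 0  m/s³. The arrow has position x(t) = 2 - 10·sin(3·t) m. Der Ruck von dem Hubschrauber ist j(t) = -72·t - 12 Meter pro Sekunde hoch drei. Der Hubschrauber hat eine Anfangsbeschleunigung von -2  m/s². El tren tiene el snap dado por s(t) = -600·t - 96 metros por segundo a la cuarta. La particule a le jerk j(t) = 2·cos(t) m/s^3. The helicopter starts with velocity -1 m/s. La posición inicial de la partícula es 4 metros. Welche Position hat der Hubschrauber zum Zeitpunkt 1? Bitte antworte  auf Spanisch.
Para resolver esto, necesitamos tomar 3 integrales de nuestra ecuación de la sacudida j(t) = -72·t - 12. La antiderivada de la sacudida es la aceleración. Usando a(0) = -2, obtenemos a(t) = -36·t^2 - 12·t - 2. Integrando la aceleración y usando la condición inicial v(0) = -1, obtenemos v(t) = -12·t^3 - 6·t^2 - 2·t - 1. La integral de la velocidad es la posición. Usando x(0) = 3, obtenemos x(t) = -3·t^4 - 2·t^3 - t^2 - t + 3. Usando x(t) = -3·t^4 - 2·t^3 - t^2 - t + 3 y sustituyendo t = 1, encontramos x = -4.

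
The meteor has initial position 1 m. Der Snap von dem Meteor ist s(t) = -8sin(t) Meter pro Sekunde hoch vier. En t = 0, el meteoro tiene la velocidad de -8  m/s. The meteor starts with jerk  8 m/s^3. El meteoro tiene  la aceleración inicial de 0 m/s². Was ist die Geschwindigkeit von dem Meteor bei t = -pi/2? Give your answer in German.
Wir müssen das Integral unserer Gleichung für den Snap s(t) = -8·sin(t) 3-mal finden. Mit ∫s(t)dt und Anwendung von j(0) = 8, finden wir j(t) = 8·cos(t). Die Stammfunktion von dem Ruck, mit a(0) = 0, ergibt die Beschleunigung: a(t) = 8·sin(t). Durch Integration von der Beschleunigung und Verwendung der Anfangsbedingung v(0) = -8, erhalten wir v(t) = -8·cos(t). Wir haben die Geschwindigkeit v(t) = -8·cos(t). Durch Einsetzen von t = -pi/2: v(-pi/2) = 0.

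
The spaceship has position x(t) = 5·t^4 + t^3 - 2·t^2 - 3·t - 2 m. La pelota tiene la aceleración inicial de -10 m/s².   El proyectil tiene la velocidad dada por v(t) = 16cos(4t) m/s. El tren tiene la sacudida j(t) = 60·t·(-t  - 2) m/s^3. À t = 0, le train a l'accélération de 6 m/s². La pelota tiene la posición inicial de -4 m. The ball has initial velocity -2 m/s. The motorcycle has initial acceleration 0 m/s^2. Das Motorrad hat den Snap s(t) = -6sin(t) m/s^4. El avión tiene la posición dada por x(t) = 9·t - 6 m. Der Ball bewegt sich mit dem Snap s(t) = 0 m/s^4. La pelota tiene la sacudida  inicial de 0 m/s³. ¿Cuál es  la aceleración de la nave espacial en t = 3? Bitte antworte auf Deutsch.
Wir müssen unsere Gleichung für die Position x(t) = 5·t^4 + t^3 - 2·t^2 - 3·t - 2 2-mal ableiten. Mit d/dt von x(t) finden wir v(t) = 20·t^3 + 3·t^2 - 4·t - 3. Mit d/dt von v(t) finden wir a(t) = 60·t^2 + 6·t - 4. Mit a(t) = 60·t^2 + 6·t - 4 und Einsetzen von t = 3, finden wir a = 554.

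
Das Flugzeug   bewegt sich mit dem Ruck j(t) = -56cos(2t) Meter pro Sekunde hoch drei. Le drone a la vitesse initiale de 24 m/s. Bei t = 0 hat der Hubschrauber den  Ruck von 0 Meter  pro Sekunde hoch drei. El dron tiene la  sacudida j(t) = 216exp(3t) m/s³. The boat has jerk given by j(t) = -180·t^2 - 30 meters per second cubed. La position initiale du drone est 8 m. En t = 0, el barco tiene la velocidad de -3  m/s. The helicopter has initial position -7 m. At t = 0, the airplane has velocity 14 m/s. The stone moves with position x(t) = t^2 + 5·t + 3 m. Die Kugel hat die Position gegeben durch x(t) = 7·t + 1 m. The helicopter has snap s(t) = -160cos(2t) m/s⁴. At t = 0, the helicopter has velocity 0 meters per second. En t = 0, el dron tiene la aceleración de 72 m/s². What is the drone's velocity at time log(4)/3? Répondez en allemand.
Ausgehend von dem Ruck j(t) = 216·exp(3·t), nehmen wir 2 Stammfunktionen. Das Integral von dem Ruck ist die Beschleunigung. Mit a(0) = 72 erhalten wir a(t) = 72·exp(3·t). Die Stammfunktion von der Beschleunigung ist die Geschwindigkeit. Mit v(0) = 24 erhalten wir v(t) = 24·exp(3·t). Mit v(t) = 24·exp(3·t) und Einsetzen von t = log(4)/3, finden wir v = 96.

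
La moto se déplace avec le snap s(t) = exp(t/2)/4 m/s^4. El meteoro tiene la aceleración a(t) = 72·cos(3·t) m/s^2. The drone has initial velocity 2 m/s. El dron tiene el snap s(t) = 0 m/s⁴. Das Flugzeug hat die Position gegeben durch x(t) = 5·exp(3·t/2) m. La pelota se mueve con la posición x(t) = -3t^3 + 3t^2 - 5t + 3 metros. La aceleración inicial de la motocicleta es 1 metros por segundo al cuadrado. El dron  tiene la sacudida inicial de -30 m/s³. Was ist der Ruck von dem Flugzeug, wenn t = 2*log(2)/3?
Ausgehend von der Position x(t) = 5·exp(3·t/2), nehmen wir 3 Ableitungen. Die Ableitung von der Position ergibt die Geschwindigkeit: v(t) = 15·exp(3·t/2)/2. Die Ableitung von der Geschwindigkeit ergibt die Beschleunigung: a(t) = 45·exp(3·t/2)/4. Durch Ableiten von der Beschleunigung erhalten wir den Ruck: j(t) = 135·exp(3·t/2)/8. Mit j(t) = 135·exp(3·t/2)/8 und Einsetzen von t = 2*log(2)/3, finden wir j = 135/4.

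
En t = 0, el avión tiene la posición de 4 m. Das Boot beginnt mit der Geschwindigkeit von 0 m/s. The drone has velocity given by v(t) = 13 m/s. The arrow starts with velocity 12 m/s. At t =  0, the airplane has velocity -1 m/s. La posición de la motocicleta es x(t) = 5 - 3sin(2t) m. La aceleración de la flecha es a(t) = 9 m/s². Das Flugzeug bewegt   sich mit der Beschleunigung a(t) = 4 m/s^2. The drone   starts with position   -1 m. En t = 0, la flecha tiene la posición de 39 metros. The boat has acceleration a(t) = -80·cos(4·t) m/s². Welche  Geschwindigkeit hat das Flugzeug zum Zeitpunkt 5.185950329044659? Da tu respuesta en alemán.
Wir müssen das Integral unserer Gleichung für die Beschleunigung a(t) = 4 1-mal finden. Durch Integration von der Beschleunigung und Verwendung der Anfangsbedingung v(0) = -1, erhalten wir v(t) = 4·t - 1. Mit v(t) = 4·t - 1 und Einsetzen von t = 5.185950329044659, finden wir v = 19.7438013161786.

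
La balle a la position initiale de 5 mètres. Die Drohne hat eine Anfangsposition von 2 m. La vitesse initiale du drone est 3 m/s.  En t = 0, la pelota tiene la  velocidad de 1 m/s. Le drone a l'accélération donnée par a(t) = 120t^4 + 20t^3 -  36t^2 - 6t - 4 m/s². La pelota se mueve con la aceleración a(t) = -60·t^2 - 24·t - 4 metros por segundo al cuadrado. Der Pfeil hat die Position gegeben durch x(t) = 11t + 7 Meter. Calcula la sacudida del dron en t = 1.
Partiendo de la aceleración a(t) = 120·t^4 + 20·t^3 - 36·t^2 - 6·t - 4, tomamos 1 derivada. Tomando d/dt de a(t), encontramos j(t) = 480·t^3 + 60·t^2 - 72·t - 6. De la ecuación de la sacudida j(t) = 480·t^3 + 60·t^2 - 72·t - 6, sustituimos t = 1 para obtener j = 462.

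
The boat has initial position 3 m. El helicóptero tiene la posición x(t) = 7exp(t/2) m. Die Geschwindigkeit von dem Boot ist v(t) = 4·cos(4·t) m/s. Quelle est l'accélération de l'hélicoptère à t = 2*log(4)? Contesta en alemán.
Ausgehend von der Position x(t) = 7·exp(t/2), nehmen wir 2 Ableitungen. Mit d/dt von x(t) finden wir v(t) = 7·exp(t/2)/2. Die Ableitung von der Geschwindigkeit ergibt die Beschleunigung: a(t) = 7·exp(t/2)/4. Mit a(t) = 7·exp(t/2)/4 und Einsetzen von t = 2*log(4), finden wir a = 7.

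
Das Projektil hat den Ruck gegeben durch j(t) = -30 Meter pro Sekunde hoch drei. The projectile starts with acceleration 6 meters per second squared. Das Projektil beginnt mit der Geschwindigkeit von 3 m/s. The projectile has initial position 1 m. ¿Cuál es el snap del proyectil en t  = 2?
Partiendo de la sacudida j(t) = -30, tomamos 1 derivada. Derivando la sacudida, obtenemos el snap: s(t) = 0. Tenemos el snap s(t) = 0. Sustituyendo t = 2: s(2) = 0.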